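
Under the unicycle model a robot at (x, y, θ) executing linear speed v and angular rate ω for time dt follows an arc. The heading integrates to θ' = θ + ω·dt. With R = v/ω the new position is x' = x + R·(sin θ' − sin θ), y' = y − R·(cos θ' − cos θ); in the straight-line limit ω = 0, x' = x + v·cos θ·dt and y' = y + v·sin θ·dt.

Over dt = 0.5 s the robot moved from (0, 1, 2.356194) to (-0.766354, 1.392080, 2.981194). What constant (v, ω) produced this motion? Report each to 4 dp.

Δθ = 2.981194 − 2.356194 = 0.625000
ω = Δθ/dt = 0.625000/0.5 = 1.2500
R = Δx/(sin θ' − sin θ) = 1.4000
v = R·ω = 1.4000·1.2500 = 1.7500

v = 1.7500, ω = 1.2500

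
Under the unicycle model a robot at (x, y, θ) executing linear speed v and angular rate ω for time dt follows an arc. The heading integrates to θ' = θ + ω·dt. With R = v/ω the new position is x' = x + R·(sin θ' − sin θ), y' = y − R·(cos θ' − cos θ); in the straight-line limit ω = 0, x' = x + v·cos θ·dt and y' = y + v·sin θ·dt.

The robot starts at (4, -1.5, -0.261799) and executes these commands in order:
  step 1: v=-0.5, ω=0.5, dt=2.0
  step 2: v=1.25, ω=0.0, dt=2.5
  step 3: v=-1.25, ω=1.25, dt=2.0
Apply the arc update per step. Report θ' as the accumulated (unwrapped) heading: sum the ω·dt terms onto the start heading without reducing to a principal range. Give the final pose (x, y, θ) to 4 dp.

(6.1491, -1.3583, 3.2382)

step 1: θ'=0.7382 (R=-1.0000) → pose (3.0682, -1.7262, 0.7382)
step 2: θ'=0.7382 (straight) → pose (5.3797, 0.3767, 0.7382)
step 3: θ'=3.2382 (R=-1.0000) → pose (6.1491, -1.3583, 3.2382)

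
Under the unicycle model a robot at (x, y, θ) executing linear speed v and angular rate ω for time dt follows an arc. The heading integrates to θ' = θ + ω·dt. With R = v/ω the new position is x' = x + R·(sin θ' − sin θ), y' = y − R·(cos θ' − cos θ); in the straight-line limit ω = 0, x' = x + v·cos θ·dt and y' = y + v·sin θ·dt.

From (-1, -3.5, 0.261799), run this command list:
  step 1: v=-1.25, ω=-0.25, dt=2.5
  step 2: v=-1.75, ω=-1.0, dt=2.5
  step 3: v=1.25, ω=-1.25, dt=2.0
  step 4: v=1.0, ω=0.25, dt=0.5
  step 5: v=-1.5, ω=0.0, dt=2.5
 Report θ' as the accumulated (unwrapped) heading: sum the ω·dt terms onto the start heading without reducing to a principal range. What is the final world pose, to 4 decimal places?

(-6.6049, -1.2862, -5.2382)

step 1: θ'=-0.3632 (R=5.0000) → pose (-4.0704, -3.3442, -0.3632)
step 2: θ'=-2.8632 (R=1.7500) → pose (-3.9296, -0.0257, -2.8632)
step 3: θ'=-5.3632 (R=-1.0000) → pose (-5.0000, 1.5416, -5.3632)
step 4: θ'=-5.2382 (R=4.0000) → pose (-4.7227, 1.9573, -5.2382)
step 5: θ'=-5.2382 (straight) → pose (-6.6049, -1.2862, -5.2382)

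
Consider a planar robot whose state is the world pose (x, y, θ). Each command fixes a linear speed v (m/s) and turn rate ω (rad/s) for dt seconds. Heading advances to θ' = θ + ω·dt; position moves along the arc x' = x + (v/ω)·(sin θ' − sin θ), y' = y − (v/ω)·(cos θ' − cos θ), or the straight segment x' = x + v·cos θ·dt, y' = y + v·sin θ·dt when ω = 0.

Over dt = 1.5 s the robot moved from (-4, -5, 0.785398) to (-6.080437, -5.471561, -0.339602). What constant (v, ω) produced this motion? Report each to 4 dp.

v = -1.5000, ω = -0.7500

Δθ = -0.339602 − 0.785398 = -1.125000
ω = Δθ/dt = -1.125000/1.5 = -0.7500
R = Δx/(sin θ' − sin θ) = 2.0000
v = R·ω = 2.0000·-0.7500 = -1.5000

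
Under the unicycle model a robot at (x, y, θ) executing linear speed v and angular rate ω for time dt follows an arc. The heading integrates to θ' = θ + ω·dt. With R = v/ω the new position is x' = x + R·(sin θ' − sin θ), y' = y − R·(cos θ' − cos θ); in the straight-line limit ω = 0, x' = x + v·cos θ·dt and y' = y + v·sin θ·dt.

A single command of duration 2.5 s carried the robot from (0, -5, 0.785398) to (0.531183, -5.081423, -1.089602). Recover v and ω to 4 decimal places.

Δθ = -1.089602 − 0.785398 = -1.875000
ω = Δθ/dt = -1.875000/2.5 = -0.7500
R = Δx/(sin θ' − sin θ) = -0.3333
v = R·ω = -0.3333·-0.7500 = 0.2500

v = 0.2500, ω = -0.7500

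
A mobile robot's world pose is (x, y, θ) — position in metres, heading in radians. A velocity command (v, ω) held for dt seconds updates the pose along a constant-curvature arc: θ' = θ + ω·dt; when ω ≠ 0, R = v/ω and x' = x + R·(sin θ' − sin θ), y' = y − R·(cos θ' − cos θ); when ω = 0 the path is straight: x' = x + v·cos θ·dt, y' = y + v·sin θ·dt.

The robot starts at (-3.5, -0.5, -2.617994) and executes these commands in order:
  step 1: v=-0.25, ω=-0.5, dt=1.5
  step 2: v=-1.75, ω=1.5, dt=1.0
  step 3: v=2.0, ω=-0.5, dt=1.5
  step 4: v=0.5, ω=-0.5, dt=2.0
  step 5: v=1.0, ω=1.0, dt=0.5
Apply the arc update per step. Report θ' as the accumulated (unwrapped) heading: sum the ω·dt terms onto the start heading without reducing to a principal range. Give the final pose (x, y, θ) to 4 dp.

(-5.0258, -1.8548, -3.1180)

step 1: θ'=-3.3680 (R=0.5000) → pose (-3.1378, -0.4458, -3.3680)
step 2: θ'=-1.8680 (R=-1.1667) → pose (-1.7604, 0.3495, -1.8680)
step 3: θ'=-2.6180 (R=-4.0000) → pose (-3.5850, -1.9433, -2.6180)
step 4: θ'=-3.6180 (R=-1.0000) → pose (-4.5436, -1.9659, -3.6180)
step 5: θ'=-3.1180 (R=1.0000) → pose (-5.0258, -1.8548, -3.1180)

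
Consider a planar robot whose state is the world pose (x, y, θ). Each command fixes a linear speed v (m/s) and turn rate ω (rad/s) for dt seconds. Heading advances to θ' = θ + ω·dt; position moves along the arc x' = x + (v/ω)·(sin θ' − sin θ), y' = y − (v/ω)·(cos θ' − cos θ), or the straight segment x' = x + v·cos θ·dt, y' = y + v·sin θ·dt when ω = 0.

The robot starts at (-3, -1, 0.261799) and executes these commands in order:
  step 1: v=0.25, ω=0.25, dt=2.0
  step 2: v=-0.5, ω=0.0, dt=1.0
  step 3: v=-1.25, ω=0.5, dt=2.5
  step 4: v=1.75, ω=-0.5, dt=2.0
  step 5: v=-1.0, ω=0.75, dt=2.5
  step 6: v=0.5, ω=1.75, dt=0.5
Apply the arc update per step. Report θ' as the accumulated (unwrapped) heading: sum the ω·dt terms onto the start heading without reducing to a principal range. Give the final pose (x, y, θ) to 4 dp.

step 1: θ'=0.7618 (R=1.0000) → pose (-2.5686, -0.7577, 0.7618)
step 2: θ'=0.7618 (straight) → pose (-2.9304, -1.1028, 0.7618)
step 3: θ'=2.0118 (R=-2.5000) → pose (-3.4656, -3.9789, 2.0118)
step 4: θ'=1.0118 (R=-3.5000) → pose (-3.2678, -0.6287, 1.0118)
step 5: θ'=2.8868 (R=-1.3333) → pose (-2.4734, -2.6261, 2.8868)
step 6: θ'=3.7618 (R=0.2857) → pose (-2.7115, -2.6701, 3.7618)

(-2.7115, -2.6701, 3.7618)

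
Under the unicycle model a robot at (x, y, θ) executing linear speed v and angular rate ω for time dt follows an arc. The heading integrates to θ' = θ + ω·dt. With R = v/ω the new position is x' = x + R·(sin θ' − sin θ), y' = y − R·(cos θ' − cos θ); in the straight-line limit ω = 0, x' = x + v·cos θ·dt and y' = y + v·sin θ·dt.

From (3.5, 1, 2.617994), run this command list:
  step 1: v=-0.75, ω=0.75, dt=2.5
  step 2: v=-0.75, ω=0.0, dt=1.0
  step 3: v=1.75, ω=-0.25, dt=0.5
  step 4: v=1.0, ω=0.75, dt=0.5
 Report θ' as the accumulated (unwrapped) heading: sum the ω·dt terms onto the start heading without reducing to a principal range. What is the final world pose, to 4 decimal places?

(4.8183, 1.0495, 4.7430)

step 1: θ'=4.4930 (R=-1.0000) → pose (4.9760, 1.6484, 4.4930)
step 2: θ'=4.4930 (straight) → pose (5.1393, 2.3804, 4.4930)
step 3: θ'=4.3680 (R=-7.0000) → pose (4.8960, 1.5405, 4.3680)
step 4: θ'=4.7430 (R=1.3333) → pose (4.8183, 1.0495, 4.7430)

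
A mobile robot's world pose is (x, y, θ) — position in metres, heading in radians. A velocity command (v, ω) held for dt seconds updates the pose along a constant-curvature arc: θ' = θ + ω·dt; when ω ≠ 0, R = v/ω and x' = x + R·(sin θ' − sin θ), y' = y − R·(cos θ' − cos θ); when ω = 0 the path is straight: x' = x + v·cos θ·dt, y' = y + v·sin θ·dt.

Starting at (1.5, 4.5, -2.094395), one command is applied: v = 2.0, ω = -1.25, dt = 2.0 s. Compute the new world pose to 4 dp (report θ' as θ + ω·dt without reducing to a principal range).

(-1.4745, 5.1116, -4.5944)

θ' = -2.0944 + -1.25·2.0 = -4.5944
R = v/ω = 2.0/-1.25 = -1.6000
x' = 1.5 + -1.6000·(sin -4.5944 − sin -2.0944) = -1.4745
y' = 4.5 − -1.6000·(cos -4.5944 − cos -2.0944) = 5.1116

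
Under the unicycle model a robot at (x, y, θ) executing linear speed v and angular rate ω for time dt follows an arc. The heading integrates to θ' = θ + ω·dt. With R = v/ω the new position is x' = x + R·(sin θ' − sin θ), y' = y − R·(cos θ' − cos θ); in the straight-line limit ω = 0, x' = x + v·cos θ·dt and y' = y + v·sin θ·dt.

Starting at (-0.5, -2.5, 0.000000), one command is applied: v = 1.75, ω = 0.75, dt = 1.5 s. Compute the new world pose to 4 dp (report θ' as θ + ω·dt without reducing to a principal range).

(1.6053, -1.1727, 1.1250)

θ' = 0.0000 + 0.75·1.5 = 1.1250
R = v/ω = 1.75/0.75 = 2.3333
x' = -0.5 + 2.3333·(sin 1.1250 − sin 0.0000) = 1.6053
y' = -2.5 − 2.3333·(cos 1.1250 − cos 0.0000) = -1.1727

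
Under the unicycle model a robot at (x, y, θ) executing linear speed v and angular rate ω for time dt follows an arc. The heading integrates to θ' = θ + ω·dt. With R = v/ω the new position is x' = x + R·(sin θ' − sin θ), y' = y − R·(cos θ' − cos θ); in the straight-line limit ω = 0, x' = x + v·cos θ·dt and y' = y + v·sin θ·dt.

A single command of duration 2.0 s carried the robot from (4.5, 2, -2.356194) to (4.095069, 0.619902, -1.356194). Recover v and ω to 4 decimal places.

v = 0.7500, ω = 0.5000

Δθ = -1.356194 − -2.356194 = 1.000000
ω = Δθ/dt = 1.000000/2.0 = 0.5000
R = −Δy/(cos θ' − cos θ) = 1.5000
v = R·ω = 1.5000·0.5000 = 0.7500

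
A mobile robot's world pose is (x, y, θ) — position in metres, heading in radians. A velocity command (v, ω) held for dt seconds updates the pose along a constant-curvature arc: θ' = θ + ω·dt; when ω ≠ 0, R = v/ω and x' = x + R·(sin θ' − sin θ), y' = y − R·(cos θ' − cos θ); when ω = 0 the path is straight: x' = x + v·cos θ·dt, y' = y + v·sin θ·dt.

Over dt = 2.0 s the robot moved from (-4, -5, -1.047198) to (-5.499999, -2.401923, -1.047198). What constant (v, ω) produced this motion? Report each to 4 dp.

v = -1.5000, ω = 0.0000

Δθ = -1.047198 − -1.047198 = 0.000000
ω = Δθ/dt = 0.000000/2.0 = 0.0000
ω = 0 → v = (Δx·cos θ + Δy·sin θ)/dt = -1.5000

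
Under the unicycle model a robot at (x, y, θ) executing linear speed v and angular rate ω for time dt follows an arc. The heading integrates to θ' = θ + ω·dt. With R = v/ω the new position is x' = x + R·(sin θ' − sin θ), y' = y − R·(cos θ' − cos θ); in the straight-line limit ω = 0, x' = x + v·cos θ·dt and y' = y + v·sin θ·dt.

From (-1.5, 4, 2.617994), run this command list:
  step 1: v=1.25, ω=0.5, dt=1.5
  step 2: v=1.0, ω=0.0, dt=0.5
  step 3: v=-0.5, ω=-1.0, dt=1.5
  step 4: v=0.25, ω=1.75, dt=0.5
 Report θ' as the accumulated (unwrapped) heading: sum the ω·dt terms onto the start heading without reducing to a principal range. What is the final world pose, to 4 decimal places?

(-3.2893, 3.9079, 2.7430)

step 1: θ'=3.3680 (R=2.5000) → pose (-3.3112, 4.2711, 3.3680)
step 2: θ'=3.3680 (straight) → pose (-3.7984, 4.1589, 3.3680)
step 3: θ'=1.8680 (R=0.5000) → pose (-3.2081, 3.8181, 1.8680)
step 4: θ'=2.7430 (R=0.1429) → pose (-3.2893, 3.9079, 2.7430)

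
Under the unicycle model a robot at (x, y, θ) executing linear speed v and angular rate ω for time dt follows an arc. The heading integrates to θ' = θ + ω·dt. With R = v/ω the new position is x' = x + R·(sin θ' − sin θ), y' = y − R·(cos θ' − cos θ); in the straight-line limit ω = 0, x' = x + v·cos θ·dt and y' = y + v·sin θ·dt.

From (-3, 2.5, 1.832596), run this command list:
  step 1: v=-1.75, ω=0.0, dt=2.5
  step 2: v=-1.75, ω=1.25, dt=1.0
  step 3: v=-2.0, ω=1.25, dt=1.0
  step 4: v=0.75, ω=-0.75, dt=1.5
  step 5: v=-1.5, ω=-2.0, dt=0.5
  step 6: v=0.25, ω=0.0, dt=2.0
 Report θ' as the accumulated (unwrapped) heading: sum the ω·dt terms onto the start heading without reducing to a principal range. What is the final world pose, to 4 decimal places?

(0.4748, -2.2846, 2.2076)

step 1: θ'=1.8326 (straight) → pose (-1.8677, -1.7259, 1.8326)
step 2: θ'=3.0826 (R=-1.4000) → pose (-0.5979, -2.7611, 3.0826)
step 3: θ'=4.3326 (R=-1.6000) → pose (0.9824, -1.7571, 4.3326)
step 4: θ'=3.2076 (R=-1.0000) → pose (0.1196, -2.3842, 3.2076)
step 5: θ'=2.2076 (R=0.7500) → pose (0.7721, -2.6866, 2.2076)
step 6: θ'=2.2076 (straight) → pose (0.4748, -2.2846, 2.2076)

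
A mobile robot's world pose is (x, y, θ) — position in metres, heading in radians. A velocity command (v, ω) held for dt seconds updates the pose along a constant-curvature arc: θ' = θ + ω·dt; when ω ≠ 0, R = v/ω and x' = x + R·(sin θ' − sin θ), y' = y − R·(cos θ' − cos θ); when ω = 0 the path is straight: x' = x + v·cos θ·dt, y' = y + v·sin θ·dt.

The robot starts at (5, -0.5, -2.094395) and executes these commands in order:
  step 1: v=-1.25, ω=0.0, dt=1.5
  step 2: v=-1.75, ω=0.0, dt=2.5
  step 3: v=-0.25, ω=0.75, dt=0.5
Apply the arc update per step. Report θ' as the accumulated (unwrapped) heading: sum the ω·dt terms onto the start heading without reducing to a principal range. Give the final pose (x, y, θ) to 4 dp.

step 1: θ'=-2.0944 (straight) → pose (5.9375, 1.1238, -2.0944)
step 2: θ'=-2.0944 (straight) → pose (8.1250, 4.9127, -2.0944)
step 3: θ'=-1.7194 (R=-0.3333) → pose (8.1660, 5.0300, -1.7194)

(8.1660, 5.0300, -1.7194)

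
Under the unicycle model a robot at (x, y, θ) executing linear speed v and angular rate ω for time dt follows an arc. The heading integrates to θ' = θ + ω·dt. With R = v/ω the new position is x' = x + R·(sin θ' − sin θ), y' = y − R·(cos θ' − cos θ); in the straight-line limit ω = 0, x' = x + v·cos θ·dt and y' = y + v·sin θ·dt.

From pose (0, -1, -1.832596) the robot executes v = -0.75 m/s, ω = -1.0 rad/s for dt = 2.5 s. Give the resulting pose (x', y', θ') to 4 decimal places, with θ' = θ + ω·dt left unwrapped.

θ' = -1.8326 + -1.0·2.5 = -4.3326
R = v/ω = -0.75/-1.0 = 0.7500
x' = 0 + 0.7500·(sin -4.3326 − sin -1.8326) = 1.4210
y' = -1 − 0.7500·(cos -4.3326 − cos -1.8326) = -0.9161

(1.4210, -0.9161, -4.3326)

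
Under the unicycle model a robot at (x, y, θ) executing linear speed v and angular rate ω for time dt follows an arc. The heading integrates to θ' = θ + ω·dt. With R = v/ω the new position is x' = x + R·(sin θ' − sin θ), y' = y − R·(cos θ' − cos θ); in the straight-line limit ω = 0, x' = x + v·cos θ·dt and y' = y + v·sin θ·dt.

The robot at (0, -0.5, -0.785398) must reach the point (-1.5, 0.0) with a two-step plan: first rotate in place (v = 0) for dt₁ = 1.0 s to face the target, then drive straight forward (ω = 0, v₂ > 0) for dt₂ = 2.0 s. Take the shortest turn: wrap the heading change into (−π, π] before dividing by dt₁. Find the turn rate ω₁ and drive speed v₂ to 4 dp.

heading to target = atan2(0−-0.5, -1.5−0) = 2.8198
Δθ = wrap(2.8198 − -0.7854) = -2.6779; ω₁ = Δθ/dt₁ = -2.6779
distance = √((-1.5−0)² + (0−-0.5)²) = 1.5811; v₂ = distance/dt₂ = 0.7906

ω₁ = -2.6779, v₂ = 0.7906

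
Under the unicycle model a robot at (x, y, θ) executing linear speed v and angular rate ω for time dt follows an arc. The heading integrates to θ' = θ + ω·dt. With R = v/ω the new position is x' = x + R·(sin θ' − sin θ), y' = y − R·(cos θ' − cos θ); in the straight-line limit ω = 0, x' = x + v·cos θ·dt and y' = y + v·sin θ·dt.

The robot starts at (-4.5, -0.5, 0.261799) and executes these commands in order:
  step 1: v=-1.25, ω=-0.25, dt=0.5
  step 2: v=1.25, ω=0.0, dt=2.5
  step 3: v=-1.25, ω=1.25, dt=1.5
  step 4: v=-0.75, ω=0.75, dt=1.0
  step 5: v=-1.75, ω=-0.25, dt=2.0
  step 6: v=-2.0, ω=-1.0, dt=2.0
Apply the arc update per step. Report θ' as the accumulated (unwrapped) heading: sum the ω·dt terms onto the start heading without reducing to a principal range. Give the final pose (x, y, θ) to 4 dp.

(-0.4752, -7.3634, 0.2618)

step 1: θ'=0.1368 (R=5.0000) → pose (-5.1122, -0.6237, 0.1368)
step 2: θ'=0.1368 (straight) → pose (-2.0164, -0.1975, 0.1368)
step 3: θ'=2.0118 (R=-1.0000) → pose (-2.7844, -1.6150, 2.0118)
step 4: θ'=2.7618 (R=-1.0000) → pose (-2.2508, -2.1169, 2.7618)
step 5: θ'=2.2618 (R=7.0000) → pose (0.5484, -4.1569, 2.2618)
step 6: θ'=0.2618 (R=2.0000) → pose (-0.4752, -7.3634, 0.2618)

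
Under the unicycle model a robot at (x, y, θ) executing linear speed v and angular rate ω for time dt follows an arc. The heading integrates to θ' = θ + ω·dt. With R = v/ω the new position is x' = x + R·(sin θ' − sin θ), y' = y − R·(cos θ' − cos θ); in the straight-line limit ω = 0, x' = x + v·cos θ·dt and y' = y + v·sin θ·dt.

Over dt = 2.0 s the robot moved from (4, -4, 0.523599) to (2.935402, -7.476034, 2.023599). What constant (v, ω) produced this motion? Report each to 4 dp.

v = -2.0000, ω = 0.7500

Δθ = 2.023599 − 0.523599 = 1.500000
ω = Δθ/dt = 1.500000/2.0 = 0.7500
R = −Δy/(cos θ' − cos θ) = -2.6667
v = R·ω = -2.6667·0.7500 = -2.0000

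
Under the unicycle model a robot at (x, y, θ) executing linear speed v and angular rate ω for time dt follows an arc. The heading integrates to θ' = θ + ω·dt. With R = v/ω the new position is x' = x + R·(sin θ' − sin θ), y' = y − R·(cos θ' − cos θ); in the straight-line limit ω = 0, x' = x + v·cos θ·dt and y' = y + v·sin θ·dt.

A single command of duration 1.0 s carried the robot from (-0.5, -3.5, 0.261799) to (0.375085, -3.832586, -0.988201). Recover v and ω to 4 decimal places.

v = 1.0000, ω = -1.2500

Δθ = -0.988201 − 0.261799 = -1.250000
ω = Δθ/dt = -1.250000/1.0 = -1.2500
R = Δx/(sin θ' − sin θ) = -0.8000
v = R·ω = -0.8000·-1.2500 = 1.0000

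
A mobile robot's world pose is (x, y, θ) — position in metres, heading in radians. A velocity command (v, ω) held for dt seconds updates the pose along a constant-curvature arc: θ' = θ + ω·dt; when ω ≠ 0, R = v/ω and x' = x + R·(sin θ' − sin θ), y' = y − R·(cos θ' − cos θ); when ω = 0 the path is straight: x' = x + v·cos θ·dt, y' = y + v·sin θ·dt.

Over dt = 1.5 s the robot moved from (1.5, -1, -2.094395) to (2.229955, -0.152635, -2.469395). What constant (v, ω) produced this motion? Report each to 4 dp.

Δθ = -2.469395 − -2.094395 = -0.375000
ω = Δθ/dt = -0.375000/1.5 = -0.2500
R = −Δy/(cos θ' − cos θ) = 3.0000
v = R·ω = 3.0000·-0.2500 = -0.7500

v = -0.7500, ω = -0.2500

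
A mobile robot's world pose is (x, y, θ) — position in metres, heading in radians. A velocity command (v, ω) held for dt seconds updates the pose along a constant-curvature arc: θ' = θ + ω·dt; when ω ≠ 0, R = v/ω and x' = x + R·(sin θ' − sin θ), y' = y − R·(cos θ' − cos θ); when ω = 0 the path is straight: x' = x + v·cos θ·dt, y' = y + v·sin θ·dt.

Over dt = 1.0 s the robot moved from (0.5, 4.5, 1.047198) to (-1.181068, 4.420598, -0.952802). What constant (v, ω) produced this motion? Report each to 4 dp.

v = -2.0000, ω = -2.0000

Δθ = -0.952802 − 1.047198 = -2.000000
ω = Δθ/dt = -2.000000/1.0 = -2.0000
R = Δx/(sin θ' − sin θ) = 1.0000
v = R·ω = 1.0000·-2.0000 = -2.0000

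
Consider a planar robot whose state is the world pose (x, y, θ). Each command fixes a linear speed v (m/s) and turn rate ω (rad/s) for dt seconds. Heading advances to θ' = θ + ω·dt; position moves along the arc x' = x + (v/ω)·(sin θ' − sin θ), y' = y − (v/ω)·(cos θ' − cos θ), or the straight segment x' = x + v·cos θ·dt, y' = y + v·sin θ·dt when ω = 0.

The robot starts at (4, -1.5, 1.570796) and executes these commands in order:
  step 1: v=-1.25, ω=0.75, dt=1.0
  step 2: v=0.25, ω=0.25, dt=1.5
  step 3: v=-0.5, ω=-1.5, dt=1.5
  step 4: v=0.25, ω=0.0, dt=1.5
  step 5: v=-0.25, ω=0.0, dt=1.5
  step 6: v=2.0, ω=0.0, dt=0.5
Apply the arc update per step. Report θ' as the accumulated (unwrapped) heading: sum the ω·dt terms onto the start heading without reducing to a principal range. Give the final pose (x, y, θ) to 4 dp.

step 1: θ'=2.3208 (R=-1.6667) → pose (4.4472, -2.6361, 2.3208)
step 2: θ'=2.6958 (R=1.0000) → pose (4.1467, -2.4154, 2.6958)
step 3: θ'=0.4458 (R=0.3333) → pose (4.1467, -3.0169, 0.4458)
step 4: θ'=0.4458 (straight) → pose (4.4850, -2.8553, 0.4458)
step 5: θ'=0.4458 (straight) → pose (4.1467, -3.0169, 0.4458)
step 6: θ'=0.4458 (straight) → pose (5.0489, -2.5858, 0.4458)

(5.0489, -2.5858, 0.4458)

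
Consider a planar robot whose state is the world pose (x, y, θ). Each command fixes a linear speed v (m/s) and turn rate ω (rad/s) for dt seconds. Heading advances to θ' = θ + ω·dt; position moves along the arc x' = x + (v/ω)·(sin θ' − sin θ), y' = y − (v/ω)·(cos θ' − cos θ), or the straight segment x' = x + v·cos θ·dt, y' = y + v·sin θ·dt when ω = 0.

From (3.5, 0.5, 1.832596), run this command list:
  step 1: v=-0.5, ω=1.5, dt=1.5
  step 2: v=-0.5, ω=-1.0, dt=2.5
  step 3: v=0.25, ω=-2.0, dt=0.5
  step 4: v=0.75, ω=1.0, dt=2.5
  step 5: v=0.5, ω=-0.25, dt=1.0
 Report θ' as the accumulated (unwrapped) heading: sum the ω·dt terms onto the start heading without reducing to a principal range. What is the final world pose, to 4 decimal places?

step 1: θ'=4.0826 (R=-0.3333) → pose (4.0914, 0.3899, 4.0826)
step 2: θ'=1.5826 (R=0.5000) → pose (4.9954, 0.1014, 1.5826)
step 3: θ'=0.5826 (R=-0.1250) → pose (5.0516, 0.2072, 0.5826)
step 4: θ'=3.0826 (R=0.7500) → pose (4.6832, 1.5822, 3.0826)
step 5: θ'=2.8326 (R=-2.0000) → pose (4.1929, 1.6734, 2.8326)

(4.1929, 1.6734, 2.8326)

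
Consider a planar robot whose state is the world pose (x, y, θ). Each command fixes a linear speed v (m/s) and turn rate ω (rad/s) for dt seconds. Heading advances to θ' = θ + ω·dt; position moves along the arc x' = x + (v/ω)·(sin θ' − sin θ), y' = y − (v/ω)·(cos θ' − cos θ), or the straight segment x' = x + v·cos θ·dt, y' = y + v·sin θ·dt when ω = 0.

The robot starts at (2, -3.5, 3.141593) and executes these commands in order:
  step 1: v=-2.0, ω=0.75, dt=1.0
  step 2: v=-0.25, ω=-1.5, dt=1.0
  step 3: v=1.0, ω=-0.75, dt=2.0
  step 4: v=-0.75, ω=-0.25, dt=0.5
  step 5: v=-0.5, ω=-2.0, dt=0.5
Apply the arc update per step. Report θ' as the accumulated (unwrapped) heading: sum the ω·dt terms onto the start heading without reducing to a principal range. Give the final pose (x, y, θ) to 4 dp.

step 1: θ'=3.8916 (R=-2.6667) → pose (3.8177, -2.7845, 3.8916)
step 2: θ'=2.3916 (R=0.1667) → pose (4.0449, -2.7845, 2.3916)
step 3: θ'=0.8916 (R=-1.3333) → pose (3.9163, -0.9714, 0.8916)
step 4: θ'=0.7666 (R=3.0000) → pose (3.6632, -1.2477, 0.7666)
step 5: θ'=-0.2334 (R=0.2500) → pose (3.4319, -1.3108, -0.2334)

(3.4319, -1.3108, -0.2334)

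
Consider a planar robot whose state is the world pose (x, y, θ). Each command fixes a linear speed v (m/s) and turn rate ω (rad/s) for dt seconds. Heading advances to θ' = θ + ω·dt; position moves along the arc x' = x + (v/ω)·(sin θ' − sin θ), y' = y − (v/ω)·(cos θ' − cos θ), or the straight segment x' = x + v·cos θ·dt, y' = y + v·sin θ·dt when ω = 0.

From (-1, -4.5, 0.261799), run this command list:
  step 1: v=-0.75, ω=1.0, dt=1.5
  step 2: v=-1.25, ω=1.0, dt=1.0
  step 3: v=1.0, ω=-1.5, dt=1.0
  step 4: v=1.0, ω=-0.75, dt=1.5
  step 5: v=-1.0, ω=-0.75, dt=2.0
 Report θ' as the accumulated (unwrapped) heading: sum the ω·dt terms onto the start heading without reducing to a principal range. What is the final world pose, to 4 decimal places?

step 1: θ'=1.7618 (R=-0.7500) → pose (-1.5422, -5.3668, 1.7618)
step 2: θ'=2.7618 (R=-1.2500) → pose (-0.7784, -6.2904, 2.7618)
step 3: θ'=1.2618 (R=-0.6667) → pose (-1.1663, -5.4686, 1.2618)
step 4: θ'=0.1368 (R=-1.3333) → pose (-0.0780, -4.5531, 0.1368)
step 5: θ'=-1.3632 (R=1.3333) → pose (-1.5645, -3.5071, -1.3632)

(-1.5645, -3.5071, -1.3632)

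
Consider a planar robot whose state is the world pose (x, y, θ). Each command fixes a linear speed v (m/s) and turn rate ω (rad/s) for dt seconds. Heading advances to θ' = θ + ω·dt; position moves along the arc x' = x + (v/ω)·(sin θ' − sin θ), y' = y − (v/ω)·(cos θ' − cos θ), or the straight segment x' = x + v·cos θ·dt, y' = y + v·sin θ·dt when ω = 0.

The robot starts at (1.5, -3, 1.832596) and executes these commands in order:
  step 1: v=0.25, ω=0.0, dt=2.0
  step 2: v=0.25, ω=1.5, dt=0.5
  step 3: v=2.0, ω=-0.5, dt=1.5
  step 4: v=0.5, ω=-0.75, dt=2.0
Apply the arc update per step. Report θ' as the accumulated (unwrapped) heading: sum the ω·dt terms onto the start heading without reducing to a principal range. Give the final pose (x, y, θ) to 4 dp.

(-0.0181, 0.7397, 0.3326)

step 1: θ'=1.8326 (straight) → pose (1.3706, -2.5170, 1.8326)
step 2: θ'=2.5826 (R=0.1667) → pose (1.2980, -2.4189, 2.5826)
step 3: θ'=1.8326 (R=-4.0000) → pose (-0.4444, -0.0630, 1.8326)
step 4: θ'=0.3326 (R=-0.6667) → pose (-0.0181, 0.7397, 0.3326)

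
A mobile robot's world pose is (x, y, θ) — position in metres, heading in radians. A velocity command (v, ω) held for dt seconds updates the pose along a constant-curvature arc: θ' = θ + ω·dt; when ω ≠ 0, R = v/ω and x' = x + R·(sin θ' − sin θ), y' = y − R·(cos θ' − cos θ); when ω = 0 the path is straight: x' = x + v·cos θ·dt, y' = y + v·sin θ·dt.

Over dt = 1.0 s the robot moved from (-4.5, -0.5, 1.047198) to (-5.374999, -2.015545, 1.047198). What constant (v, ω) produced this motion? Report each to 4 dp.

v = -1.7500, ω = 0.0000

Δθ = 1.047198 − 1.047198 = 0.000000
ω = Δθ/dt = 0.000000/1.0 = 0.0000
ω = 0 → v = (Δx·cos θ + Δy·sin θ)/dt = -1.7500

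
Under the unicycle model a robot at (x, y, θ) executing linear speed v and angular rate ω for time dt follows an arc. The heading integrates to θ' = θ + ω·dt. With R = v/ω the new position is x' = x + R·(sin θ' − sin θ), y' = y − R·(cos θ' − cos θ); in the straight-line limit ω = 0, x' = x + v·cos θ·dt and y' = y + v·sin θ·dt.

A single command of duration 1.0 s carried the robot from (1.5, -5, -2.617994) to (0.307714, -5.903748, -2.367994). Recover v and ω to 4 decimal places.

v = 1.5000, ω = 0.2500

Δθ = -2.367994 − -2.617994 = 0.250000
ω = Δθ/dt = 0.250000/1.0 = 0.2500
R = Δx/(sin θ' − sin θ) = 6.0000
v = R·ω = 6.0000·0.2500 = 1.5000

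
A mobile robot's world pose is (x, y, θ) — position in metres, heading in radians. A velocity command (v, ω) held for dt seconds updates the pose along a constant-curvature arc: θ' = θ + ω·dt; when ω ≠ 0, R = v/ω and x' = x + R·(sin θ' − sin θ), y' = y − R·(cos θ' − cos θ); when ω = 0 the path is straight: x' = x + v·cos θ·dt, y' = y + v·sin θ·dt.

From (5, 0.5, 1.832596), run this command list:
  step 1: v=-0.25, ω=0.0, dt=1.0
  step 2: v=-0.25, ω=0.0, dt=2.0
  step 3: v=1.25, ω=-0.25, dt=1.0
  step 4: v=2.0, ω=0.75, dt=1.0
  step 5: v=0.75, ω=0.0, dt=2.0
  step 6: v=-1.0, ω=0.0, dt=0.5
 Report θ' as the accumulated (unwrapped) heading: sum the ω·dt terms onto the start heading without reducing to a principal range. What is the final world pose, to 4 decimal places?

(3.5970, 3.5434, 2.3326)

step 1: θ'=1.8326 (straight) → pose (5.0647, 0.2585, 1.8326)
step 2: θ'=1.8326 (straight) → pose (5.1941, -0.2244, 1.8326)
step 3: θ'=1.5826 (R=-5.0000) → pose (5.0241, 1.0107, 1.5826)
step 4: θ'=2.3326 (R=2.6667) → pose (4.2872, 2.8198, 2.3326)
step 5: θ'=2.3326 (straight) → pose (3.2519, 3.9052, 2.3326)
step 6: θ'=2.3326 (straight) → pose (3.5970, 3.5434, 2.3326)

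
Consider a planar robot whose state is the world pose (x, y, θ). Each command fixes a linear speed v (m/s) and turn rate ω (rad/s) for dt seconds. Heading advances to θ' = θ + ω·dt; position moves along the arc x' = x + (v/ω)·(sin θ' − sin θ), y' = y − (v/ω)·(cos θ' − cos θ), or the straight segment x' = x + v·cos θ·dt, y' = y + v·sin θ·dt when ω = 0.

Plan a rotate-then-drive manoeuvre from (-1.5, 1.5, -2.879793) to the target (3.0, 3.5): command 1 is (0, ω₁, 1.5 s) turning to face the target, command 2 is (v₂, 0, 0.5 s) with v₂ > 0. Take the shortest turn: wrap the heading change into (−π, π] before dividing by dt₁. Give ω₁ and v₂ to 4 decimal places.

heading to target = atan2(3.5−1.5, 3−-1.5) = 0.4182
Δθ = wrap(0.4182 − -2.8798) = -2.9852; ω₁ = Δθ/dt₁ = -1.9901
distance = √((3−-1.5)² + (3.5−1.5)²) = 4.9244; v₂ = distance/dt₂ = 9.8489

ω₁ = -1.9901, v₂ = 9.8489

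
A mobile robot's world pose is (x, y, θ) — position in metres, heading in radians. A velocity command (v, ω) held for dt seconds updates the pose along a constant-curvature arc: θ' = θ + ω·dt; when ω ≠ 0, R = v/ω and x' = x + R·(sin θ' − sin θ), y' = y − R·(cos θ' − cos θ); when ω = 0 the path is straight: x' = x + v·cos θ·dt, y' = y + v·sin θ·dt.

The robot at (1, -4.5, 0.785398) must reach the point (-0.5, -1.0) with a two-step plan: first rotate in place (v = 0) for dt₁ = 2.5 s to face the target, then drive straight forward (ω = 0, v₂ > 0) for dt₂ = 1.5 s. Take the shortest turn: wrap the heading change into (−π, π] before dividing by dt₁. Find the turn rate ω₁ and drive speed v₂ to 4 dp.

ω₁ = 0.4761, v₂ = 2.5386

heading to target = atan2(-1−-4.5, -0.5−1) = 1.9757
Δθ = wrap(1.9757 − 0.7854) = 1.1903; ω₁ = Δθ/dt₁ = 0.4761
distance = √((-0.5−1)² + (-1−-4.5)²) = 3.8079; v₂ = distance/dt₂ = 2.5386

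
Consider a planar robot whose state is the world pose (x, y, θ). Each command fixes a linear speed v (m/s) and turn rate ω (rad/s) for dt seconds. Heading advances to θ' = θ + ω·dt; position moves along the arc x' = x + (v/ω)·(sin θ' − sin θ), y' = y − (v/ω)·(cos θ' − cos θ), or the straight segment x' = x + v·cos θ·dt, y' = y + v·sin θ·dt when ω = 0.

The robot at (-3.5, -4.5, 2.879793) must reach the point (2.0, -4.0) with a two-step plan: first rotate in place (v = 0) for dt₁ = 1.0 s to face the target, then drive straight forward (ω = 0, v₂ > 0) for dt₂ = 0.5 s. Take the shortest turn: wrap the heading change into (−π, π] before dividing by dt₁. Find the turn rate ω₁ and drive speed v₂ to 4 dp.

ω₁ = -2.7891, v₂ = 11.0454

heading to target = atan2(-4−-4.5, 2−-3.5) = 0.0907
Δθ = wrap(0.0907 − 2.8798) = -2.7891; ω₁ = Δθ/dt₁ = -2.7891
distance = √((2−-3.5)² + (-4−-4.5)²) = 5.5227; v₂ = distance/dt₂ = 11.0454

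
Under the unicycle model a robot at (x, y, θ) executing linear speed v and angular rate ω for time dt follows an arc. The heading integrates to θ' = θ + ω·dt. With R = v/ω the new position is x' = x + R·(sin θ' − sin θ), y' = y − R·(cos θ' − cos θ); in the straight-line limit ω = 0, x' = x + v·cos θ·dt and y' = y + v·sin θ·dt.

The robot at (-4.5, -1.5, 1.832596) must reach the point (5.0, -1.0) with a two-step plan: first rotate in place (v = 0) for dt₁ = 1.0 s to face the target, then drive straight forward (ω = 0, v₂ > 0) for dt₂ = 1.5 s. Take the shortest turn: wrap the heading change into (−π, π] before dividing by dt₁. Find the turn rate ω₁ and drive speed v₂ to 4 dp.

heading to target = atan2(-1−-1.5, 5−-4.5) = 0.0526
Δθ = wrap(0.0526 − 1.8326) = -1.7800; ω₁ = Δθ/dt₁ = -1.7800
distance = √((5−-4.5)² + (-1−-1.5)²) = 9.5131; v₂ = distance/dt₂ = 6.3421

ω₁ = -1.7800, v₂ = 6.3421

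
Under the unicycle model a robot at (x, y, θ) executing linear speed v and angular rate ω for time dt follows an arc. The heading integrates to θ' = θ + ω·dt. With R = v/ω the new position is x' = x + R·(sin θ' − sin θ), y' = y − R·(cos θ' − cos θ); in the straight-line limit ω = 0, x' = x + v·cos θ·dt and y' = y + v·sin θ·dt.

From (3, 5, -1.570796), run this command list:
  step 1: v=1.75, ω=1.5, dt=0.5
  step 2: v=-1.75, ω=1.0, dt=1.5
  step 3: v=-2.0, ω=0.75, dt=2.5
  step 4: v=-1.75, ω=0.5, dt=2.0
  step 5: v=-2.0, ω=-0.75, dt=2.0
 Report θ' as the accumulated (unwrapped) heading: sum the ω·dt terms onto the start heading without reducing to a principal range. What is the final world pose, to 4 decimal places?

(7.9042, -1.4174, 2.0542)

step 1: θ'=-0.8208 (R=1.1667) → pose (3.3130, 4.2048, -0.8208)
step 2: θ'=0.6792 (R=-1.7500) → pose (0.9333, 4.3735, 0.6792)
step 3: θ'=2.5542 (R=-2.6667) → pose (1.1306, 0.0789, 2.5542)
step 4: θ'=3.5542 (R=-3.5000) → pose (4.4737, -0.2140, 3.5542)
step 5: θ'=2.0542 (R=2.6667) → pose (7.9042, -1.4174, 2.0542)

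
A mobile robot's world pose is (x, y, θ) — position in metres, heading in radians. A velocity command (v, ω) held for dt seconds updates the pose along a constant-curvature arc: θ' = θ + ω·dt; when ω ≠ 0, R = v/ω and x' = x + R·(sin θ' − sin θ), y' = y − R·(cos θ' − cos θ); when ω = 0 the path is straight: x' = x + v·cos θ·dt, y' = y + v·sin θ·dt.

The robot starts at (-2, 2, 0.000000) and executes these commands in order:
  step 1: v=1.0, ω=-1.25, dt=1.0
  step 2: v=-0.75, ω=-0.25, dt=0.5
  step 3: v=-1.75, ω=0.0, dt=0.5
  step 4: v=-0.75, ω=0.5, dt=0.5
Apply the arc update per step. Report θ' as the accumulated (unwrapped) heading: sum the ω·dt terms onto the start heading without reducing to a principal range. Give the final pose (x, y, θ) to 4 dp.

(-1.6247, 3.0278, -1.1250)

step 1: θ'=-1.2500 (R=-0.8000) → pose (-1.2408, 1.4523, -1.2500)
step 2: θ'=-1.3750 (R=3.0000) → pose (-1.3365, 1.8146, -1.3750)
step 3: θ'=-1.3750 (straight) → pose (-1.5068, 2.6729, -1.3750)
step 4: θ'=-1.1250 (R=-1.5000) → pose (-1.6247, 3.0278, -1.1250)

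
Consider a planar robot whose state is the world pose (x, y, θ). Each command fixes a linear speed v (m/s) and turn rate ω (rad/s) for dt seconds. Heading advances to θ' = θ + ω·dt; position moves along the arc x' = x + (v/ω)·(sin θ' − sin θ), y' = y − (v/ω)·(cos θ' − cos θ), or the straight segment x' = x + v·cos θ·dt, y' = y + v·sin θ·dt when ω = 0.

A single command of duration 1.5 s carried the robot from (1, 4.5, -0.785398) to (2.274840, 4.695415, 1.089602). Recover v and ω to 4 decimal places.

Δθ = 1.089602 − -0.785398 = 1.875000
ω = Δθ/dt = 1.875000/1.5 = 1.2500
R = Δx/(sin θ' − sin θ) = 0.8000
v = R·ω = 0.8000·1.2500 = 1.0000

v = 1.0000, ω = 1.2500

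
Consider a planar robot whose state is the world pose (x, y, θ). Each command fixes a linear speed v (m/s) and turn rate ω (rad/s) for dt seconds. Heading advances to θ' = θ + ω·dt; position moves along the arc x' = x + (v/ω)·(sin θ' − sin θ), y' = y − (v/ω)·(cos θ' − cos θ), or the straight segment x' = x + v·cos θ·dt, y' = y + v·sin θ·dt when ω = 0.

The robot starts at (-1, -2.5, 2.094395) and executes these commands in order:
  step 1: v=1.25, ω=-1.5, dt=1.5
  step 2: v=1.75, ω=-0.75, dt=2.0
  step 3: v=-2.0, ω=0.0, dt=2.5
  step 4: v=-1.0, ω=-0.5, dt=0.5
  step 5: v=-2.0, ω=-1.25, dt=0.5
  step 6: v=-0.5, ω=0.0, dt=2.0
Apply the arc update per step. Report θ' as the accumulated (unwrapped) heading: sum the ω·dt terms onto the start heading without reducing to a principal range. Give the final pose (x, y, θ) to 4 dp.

(3.7539, 3.0654, -2.5306)

step 1: θ'=-0.1556 (R=-0.8333) → pose (-0.1492, -1.2601, -0.1556)
step 2: θ'=-1.6556 (R=-2.3333) → pose (1.8142, -3.7629, -1.6556)
step 3: θ'=-1.6556 (straight) → pose (2.2377, 1.2192, -1.6556)
step 4: θ'=-1.9056 (R=2.0000) → pose (2.3416, 1.7069, -1.9056)
step 5: θ'=-2.5306 (R=1.6000) → pose (2.9348, 2.4917, -2.5306)
step 6: θ'=-2.5306 (straight) → pose (3.7539, 3.0654, -2.5306)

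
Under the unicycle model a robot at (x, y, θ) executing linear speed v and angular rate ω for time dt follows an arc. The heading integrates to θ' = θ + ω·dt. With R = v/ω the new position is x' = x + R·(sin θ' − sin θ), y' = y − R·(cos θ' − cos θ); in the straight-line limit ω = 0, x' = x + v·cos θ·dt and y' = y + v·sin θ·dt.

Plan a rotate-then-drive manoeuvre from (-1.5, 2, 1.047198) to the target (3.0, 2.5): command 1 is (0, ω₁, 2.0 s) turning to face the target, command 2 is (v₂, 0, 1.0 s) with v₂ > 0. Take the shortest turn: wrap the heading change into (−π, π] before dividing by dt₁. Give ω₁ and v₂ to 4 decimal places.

ω₁ = -0.4683, v₂ = 4.5277

heading to target = atan2(2.5−2, 3−-1.5) = 0.1107
Δθ = wrap(0.1107 − 1.0472) = -0.9365; ω₁ = Δθ/dt₁ = -0.4683
distance = √((3−-1.5)² + (2.5−2)²) = 4.5277; v₂ = distance/dt₂ = 4.5277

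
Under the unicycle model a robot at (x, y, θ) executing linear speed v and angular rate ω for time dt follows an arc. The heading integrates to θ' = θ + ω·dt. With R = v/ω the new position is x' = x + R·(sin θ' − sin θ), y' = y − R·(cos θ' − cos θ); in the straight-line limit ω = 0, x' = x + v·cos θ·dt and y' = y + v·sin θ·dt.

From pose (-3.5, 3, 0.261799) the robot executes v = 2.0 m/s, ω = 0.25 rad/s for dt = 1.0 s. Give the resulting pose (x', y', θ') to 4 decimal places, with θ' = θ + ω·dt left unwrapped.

(-1.6526, 3.7525, 0.5118)

θ' = 0.2618 + 0.25·1.0 = 0.5118
R = v/ω = 2.0/0.25 = 8.0000
x' = -3.5 + 8.0000·(sin 0.5118 − sin 0.2618) = -1.6526
y' = 3 − 8.0000·(cos 0.5118 − cos 0.2618) = 3.7525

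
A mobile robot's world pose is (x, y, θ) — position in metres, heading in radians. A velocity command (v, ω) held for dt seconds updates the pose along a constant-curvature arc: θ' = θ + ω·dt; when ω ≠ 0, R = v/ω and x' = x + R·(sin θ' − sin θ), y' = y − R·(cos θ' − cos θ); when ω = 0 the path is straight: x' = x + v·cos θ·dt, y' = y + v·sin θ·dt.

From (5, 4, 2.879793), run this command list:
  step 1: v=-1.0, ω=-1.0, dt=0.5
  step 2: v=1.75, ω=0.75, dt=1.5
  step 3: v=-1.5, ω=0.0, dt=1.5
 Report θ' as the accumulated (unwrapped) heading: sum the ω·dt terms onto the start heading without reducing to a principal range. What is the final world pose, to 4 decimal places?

(5.0951, 5.0498, 3.5048)

step 1: θ'=2.3798 (R=1.0000) → pose (5.4314, 3.7577, 2.3798)
step 2: θ'=3.5048 (R=2.3333) → pose (2.9919, 4.2504, 3.5048)
step 3: θ'=3.5048 (straight) → pose (5.0951, 5.0498, 3.5048)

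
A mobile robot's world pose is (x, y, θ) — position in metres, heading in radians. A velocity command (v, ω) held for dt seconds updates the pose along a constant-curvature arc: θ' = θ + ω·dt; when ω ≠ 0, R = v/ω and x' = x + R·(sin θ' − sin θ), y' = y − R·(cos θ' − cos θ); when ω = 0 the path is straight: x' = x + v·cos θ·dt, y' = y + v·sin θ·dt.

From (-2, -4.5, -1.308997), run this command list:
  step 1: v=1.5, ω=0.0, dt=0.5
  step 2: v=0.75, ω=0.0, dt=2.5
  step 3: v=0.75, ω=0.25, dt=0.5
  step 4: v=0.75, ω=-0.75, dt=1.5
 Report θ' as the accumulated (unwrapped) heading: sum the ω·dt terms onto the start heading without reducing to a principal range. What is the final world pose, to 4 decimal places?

(-1.3876, -8.4410, -2.3090)

step 1: θ'=-1.3090 (straight) → pose (-1.8059, -5.2244, -1.3090)
step 2: θ'=-1.3090 (straight) → pose (-1.3206, -7.0356, -1.3090)
step 3: θ'=-1.1840 (R=3.0000) → pose (-1.2012, -7.3908, -1.1840)
step 4: θ'=-2.3090 (R=-1.0000) → pose (-1.3876, -8.4410, -2.3090)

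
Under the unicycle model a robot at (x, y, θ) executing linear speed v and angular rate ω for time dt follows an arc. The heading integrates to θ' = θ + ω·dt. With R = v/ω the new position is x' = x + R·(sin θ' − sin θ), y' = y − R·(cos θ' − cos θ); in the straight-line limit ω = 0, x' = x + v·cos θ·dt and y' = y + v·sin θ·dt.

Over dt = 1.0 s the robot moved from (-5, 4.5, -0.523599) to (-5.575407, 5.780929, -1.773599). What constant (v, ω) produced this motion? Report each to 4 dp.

Δθ = -1.773599 − -0.523599 = -1.250000
ω = Δθ/dt = -1.250000/1.0 = -1.2500
R = −Δy/(cos θ' − cos θ) = 1.2000
v = R·ω = 1.2000·-1.2500 = -1.5000

v = -1.5000, ω = -1.2500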